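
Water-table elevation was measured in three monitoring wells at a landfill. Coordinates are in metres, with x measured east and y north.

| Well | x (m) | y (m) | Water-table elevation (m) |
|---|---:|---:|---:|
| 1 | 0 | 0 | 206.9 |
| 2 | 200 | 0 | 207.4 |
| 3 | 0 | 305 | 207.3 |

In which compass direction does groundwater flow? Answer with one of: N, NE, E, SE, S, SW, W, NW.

SW

∂h/∂x = (207.4 − 206.9) / (200 − 0) = +0.002500
∂h/∂y = (207.3 − 206.9) / (305 − 0) = +0.001311
Flow = −∇h = (-0.002500 east, -0.001311 north), which points southwest.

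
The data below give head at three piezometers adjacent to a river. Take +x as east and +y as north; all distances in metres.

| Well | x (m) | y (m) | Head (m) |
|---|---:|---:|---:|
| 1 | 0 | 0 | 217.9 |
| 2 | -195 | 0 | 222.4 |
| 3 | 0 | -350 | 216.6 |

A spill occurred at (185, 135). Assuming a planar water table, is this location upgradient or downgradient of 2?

downgradient

∂h/∂x = (222.4 − 217.9) / (-195 − 0) = -0.02308
∂h/∂y = (216.6 − 217.9) / (-350 − 0) = +0.003714
Head at (185, 135) = 217.9 + (-0.02308)·(185) + (+0.003714)·(135) = 214.13 m.
That is lower than the 222.4 m at 2, so the point is downgradient.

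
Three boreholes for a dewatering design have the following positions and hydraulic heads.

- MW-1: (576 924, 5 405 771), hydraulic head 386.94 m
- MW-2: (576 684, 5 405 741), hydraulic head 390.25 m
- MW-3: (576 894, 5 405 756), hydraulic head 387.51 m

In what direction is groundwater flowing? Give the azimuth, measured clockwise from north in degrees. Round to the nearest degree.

041°

Differences from MW-1: to MW-2 (Δx, Δy, Δh) = (-240, -30, +3.31); to MW-3 = (-30, -15, +0.57).
Solve a·Δx + b·Δy = Δh: det = (-240)·(-15) − (-30)·(-30) = 2700.
∂h/∂x = [(+3.31)·(-15) − (+0.57)·(-30)] / 2700 = -0.01206
∂h/∂y = [(-240)·(+0.57) − (-30)·(+3.31)] / 2700 = -0.01389
Flow direction (−∇h) has components (+0.01206 E, +0.01389 N).
Azimuth = atan2(E, N) = atan2(+0.01206, +0.01389) = 41.0° ≈ 041°.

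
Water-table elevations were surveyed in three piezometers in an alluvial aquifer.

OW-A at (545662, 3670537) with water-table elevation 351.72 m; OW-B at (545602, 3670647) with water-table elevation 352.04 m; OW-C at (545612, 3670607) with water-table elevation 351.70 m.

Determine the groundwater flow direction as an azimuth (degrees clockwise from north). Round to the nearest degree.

235°

Three-point gradient (reference OW-A): Δ to OW-B = (-60, 110, +0.32), Δ to OW-C = (-50, 70, -0.02).
∂h/∂x = +0.01892, ∂h/∂y = +0.01323 (det = 1300).
Flow direction (−∇h) has components (-0.01892 E, -0.01323 N).
Azimuth = atan2(E, N) = atan2(-0.01892, -0.01323) = 235.0° ≈ 235°.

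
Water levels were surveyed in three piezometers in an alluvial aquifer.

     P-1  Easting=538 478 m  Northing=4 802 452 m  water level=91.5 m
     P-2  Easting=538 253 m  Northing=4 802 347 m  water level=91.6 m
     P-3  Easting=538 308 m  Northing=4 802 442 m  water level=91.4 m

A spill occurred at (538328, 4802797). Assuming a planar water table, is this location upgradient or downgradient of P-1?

downgradient

With h = a·x + b·y + c and P-1 as origin, the differences give:
  (-225)·a + (-105)·b = +0.1
  (-170)·a + (-10)·b = -0.1
Eliminate b (×(-10) and ×(-105), subtract): -15600·a = -11.50 → a = ∂h/∂x = +0.0007372
Back-substitute: b = ∂h/∂y = -0.002532.
Head at (538328, 4802797) = 91.5 + (+0.0007372)·(-150) + (-0.002532)·(345) = 90.52 m.
That is lower than the 91.5 m at P-1, so the point is downgradient.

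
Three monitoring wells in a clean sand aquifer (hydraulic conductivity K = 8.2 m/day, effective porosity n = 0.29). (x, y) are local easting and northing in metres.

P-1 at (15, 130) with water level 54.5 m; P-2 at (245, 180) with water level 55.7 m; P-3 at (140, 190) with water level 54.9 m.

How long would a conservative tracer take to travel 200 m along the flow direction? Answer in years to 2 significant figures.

Taking P-1 as reference: P-2−P-1 = (230, 50, +1.2); P-3−P-1 = (125, 60, +0.4).
Solve a·Δx + b·Δy = Δh: det = 230·60 − 125·50 = 7550.
∂h/∂x = [(+1.2)·60 − (+0.4)·50] / 7550 = +0.006887
∂h/∂y = [230·(+0.4) − 125·(+1.2)] / 7550 = -0.007682
|∇h| = √(0.006887² + -0.007682²) = 0.01032
Seepage velocity v = K·i/n = 8.2 × 0.01032 / 0.29 = 0.2918 m/day.
t = 200 / 0.2918 = 685.4 days = 1.88 years.

1.9 years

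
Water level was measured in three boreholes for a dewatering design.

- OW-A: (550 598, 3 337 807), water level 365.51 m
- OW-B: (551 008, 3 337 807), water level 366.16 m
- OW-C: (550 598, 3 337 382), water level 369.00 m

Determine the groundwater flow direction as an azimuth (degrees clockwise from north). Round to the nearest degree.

∂h/∂x = (366.16 − 365.51) / (551008 − 550598) = +0.001585
∂h/∂y = (369.00 − 365.51) / (3337382 − 3337807) = -0.008212
Flow direction (−∇h) has components (-0.001585 E, +0.008212 N).
Azimuth = atan2(E, N) = atan2(-0.001585, +0.008212) = 349.1° ≈ 349°.

349°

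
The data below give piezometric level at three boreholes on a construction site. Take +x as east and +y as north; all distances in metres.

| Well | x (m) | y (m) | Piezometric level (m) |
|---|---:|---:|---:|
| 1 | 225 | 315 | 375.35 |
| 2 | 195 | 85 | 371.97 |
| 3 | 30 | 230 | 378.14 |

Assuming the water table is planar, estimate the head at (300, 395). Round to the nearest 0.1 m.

375.1 m

Taking 1 as reference: 2−1 = (-30, -230, -3.38); 3−1 = (-195, -85, +2.79).
Solve a·Δx + b·Δy = Δh: det = (-30)·(-85) − (-195)·(-230) = -42300.
∂h/∂x = [(-3.38)·(-85) − (+2.79)·(-230)] / -42300 = -0.02196
∂h/∂y = [(-30)·(+2.79) − (-195)·(-3.38)] / -42300 = +0.01756
h(300, 395) = 375.35 + (-0.02196)·(75) + (+0.01756)·(80) = 375.35 -1.647 +1.405 = 375.108 m.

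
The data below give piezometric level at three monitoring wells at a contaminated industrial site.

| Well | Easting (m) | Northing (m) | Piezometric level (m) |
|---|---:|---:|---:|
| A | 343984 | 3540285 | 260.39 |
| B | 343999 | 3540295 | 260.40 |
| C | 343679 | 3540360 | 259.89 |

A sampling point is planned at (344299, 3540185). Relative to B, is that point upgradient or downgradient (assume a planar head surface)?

Differences from A: to B (Δx, Δy, Δh) = (15, 10, +0.01); to C = (-305, 75, -0.50).
Determinant of the coordinate differences = 15·75 − (-305)·10 = 4175.
∂h/∂x = [(+0.01)·75 − (-0.50)·10] / 4175 = +0.001377
∂h/∂y = [15·(-0.50) − (-305)·(+0.01)] / 4175 = -0.001066
Head at (344299, 3540185) = 260.39 + (+0.001377)·(315) + (-0.001066)·(-100) = 260.93 m.
That is higher than the 260.40 m at B, so the point is upgradient.

upgradient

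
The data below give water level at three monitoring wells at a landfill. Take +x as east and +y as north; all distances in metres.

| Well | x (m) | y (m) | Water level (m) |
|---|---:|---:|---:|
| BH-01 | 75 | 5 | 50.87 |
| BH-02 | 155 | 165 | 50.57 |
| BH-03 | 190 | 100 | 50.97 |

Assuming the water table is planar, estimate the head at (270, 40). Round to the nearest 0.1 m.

51.5 m

Three-point gradient (reference BH-01): Δ to BH-02 = (80, 160, -0.30), Δ to BH-03 = (115, 95, +0.10).
∂h/∂x = +0.004120, ∂h/∂y = -0.003935 (det = -10800).
h(270, 40) = 50.87 + (+0.004120)·(195) + (-0.003935)·(35) = 50.87 +0.803 -0.138 = 51.536 m.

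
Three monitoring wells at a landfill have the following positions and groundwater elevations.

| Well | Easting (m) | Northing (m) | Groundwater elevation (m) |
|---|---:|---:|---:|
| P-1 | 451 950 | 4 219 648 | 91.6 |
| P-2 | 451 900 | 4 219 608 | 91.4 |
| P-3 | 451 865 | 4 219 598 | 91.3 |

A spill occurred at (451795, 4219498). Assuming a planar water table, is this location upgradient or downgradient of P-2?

downgradient

With h = a·x + b·y + c and P-1 as origin, the differences give:
  (-50)·a + (-40)·b = -0.2
  (-85)·a + (-50)·b = -0.3
Eliminate b (×(-50) and ×(-40), subtract): -900·a = -2.00 → a = ∂h/∂x = +0.002222
Back-substitute: b = ∂h/∂y = +0.002222.
Head at (451795, 4219498) = 91.6 + (+0.002222)·(-155) + (+0.002222)·(-150) = 90.92 m.
That is lower than the 91.4 m at P-2, so the point is downgradient.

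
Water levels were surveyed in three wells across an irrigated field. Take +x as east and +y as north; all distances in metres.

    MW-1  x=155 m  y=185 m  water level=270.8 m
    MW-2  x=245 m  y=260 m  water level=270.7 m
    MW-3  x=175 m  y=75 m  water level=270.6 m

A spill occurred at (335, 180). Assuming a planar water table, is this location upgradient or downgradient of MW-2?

downgradient

With h = a·x + b·y + c and MW-1 as origin, the differences give:
  90·a + 75·b = -0.1
  20·a + (-110)·b = -0.2
Eliminate b (×(-110) and ×75, subtract): -11400·a = 26.00 → a = ∂h/∂x = -0.002281
Back-substitute: b = ∂h/∂y = +0.001404.
Head at (335, 180) = 270.8 + (-0.002281)·(180) + (+0.001404)·(-5) = 270.38 m.
That is lower than the 270.7 m at MW-2, so the point is downgradient.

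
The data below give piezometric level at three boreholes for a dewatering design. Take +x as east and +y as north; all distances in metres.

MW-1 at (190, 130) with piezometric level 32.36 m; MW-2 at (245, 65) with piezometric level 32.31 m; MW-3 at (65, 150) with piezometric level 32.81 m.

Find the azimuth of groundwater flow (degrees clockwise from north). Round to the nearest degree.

With h = a·x + b·y + c and MW-1 as origin, the differences give:
  55·a + (-65)·b = -0.05
  (-125)·a + 20·b = +0.45
Eliminate b (×20 and ×(-65), subtract): -7025·a = 28.250 → a = ∂h/∂x = -0.004021
Back-substitute: b = ∂h/∂y = -0.002633.
Flow direction (−∇h) has components (+0.004021 E, +0.002633 N).
Azimuth = atan2(E, N) = atan2(+0.004021, +0.002633) = 56.8° ≈ 057°.

057°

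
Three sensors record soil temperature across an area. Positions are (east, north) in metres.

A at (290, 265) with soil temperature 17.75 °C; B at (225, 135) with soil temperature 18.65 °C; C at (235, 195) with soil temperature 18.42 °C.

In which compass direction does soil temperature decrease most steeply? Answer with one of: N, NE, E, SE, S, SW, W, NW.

Three-point gradient (reference A): Δ to B = (-65, -130, +0.90), Δ to C = (-55, -70, +0.67).
∂T/∂x = -0.009269, ∂T/∂y = -0.002288 (det = -2600).
Steepest decrease is along −∇f = (+0.009269 E, +0.002288 N) → east.

E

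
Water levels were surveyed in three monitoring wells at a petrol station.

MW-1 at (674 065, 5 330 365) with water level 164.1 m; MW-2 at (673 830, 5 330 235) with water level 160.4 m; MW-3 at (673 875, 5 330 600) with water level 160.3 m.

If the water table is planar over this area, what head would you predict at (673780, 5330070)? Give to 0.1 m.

159.9 m

Taking MW-1 as reference: MW-2−MW-1 = (-235, -130, -3.7); MW-3−MW-1 = (-190, 235, -3.8).
Determinant of the coordinate differences = (-235)·235 − (-190)·(-130) = -79925.
∂h/∂x = [(-3.7)·235 − (-3.8)·(-130)] / -79925 = +0.01706
∂h/∂y = [(-235)·(-3.8) − (-190)·(-3.7)] / -79925 = -0.002377
h(673780, 5330070) = 164.1 + (+0.01706)·(-285) + (-0.002377)·(-295) = 164.1 -4.862 +0.701 = 159.939 m.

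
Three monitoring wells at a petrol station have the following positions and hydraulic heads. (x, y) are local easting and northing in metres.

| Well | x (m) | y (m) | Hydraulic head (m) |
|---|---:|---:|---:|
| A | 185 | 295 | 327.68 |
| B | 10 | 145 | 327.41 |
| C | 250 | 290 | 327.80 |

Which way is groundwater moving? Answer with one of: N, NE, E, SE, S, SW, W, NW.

With h = a·x + b·y + c and A as origin, the differences give:
  (-175)·a + (-150)·b = -0.27
  65·a + (-5)·b = +0.12
Eliminate b (×(-5) and ×(-150), subtract): 10625·a = 19.350 → a = ∂h/∂x = +0.001821
Back-substitute: b = ∂h/∂y = -0.0003247.
Flow = −∇h = (-0.001821 east, +0.0003247 north), which points west.

W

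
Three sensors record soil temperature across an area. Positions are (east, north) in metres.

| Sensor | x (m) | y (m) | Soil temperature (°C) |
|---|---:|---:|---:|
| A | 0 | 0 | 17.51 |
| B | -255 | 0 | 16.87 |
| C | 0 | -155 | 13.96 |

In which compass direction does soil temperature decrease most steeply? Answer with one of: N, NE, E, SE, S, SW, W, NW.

S

∂T/∂x = (16.87 − 17.51) / (-255 − 0) = +0.002510
∂T/∂y = (13.96 − 17.51) / (-155 − 0) = +0.02290
Steepest decrease is along −∇f = (-0.002510 E, -0.02290 N) → south.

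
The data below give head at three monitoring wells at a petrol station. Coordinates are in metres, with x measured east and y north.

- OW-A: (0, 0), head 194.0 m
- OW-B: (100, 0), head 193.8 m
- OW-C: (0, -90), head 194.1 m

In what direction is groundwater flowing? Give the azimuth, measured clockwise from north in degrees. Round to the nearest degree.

∂h/∂x = (193.8 − 194.0) / (100 − 0) = -0.002000
∂h/∂y = (194.1 − 194.0) / (-90 − 0) = -0.001111
Flow direction (−∇h) has components (+0.002000 E, +0.001111 N).
Azimuth = atan2(E, N) = atan2(+0.002000, +0.001111) = 60.9° ≈ 061°.

061°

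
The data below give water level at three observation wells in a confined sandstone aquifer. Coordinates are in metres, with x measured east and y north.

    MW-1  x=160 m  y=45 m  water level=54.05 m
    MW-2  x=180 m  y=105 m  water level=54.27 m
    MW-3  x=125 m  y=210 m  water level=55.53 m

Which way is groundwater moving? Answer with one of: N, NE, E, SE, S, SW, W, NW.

With h = a·x + b·y + c and MW-1 as origin, the differences give:
  20·a + 60·b = +0.22
  (-35)·a + 165·b = +1.48
Eliminate b (×165 and ×60, subtract): 5400·a = -52.500 → a = ∂h/∂x = -0.009722
Back-substitute: b = ∂h/∂y = +0.006907.
Flow = −∇h = (+0.009722 east, -0.006907 north), which points southeast.

SE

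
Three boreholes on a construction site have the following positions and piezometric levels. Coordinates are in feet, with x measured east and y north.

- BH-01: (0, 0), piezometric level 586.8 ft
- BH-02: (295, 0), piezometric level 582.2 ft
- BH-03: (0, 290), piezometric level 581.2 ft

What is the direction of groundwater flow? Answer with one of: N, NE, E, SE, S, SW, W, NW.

NE

∂h/∂x = (582.2 − 586.8) / (295 − 0) = -0.01559
∂h/∂y = (581.2 − 586.8) / (290 − 0) = -0.01931
Flow = −∇h = (+0.01559 east, +0.01931 north), which points northeast.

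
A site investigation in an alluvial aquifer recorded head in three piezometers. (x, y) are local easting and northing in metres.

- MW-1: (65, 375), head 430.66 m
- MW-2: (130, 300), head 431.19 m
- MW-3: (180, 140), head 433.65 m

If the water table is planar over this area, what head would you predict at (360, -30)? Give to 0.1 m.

434.4 m

Differences from MW-1: to MW-2 (Δx, Δy, Δh) = (65, -75, +0.53); to MW-3 = (115, -235, +2.99).
Solve a·Δx + b·Δy = Δh: det = 65·(-235) − 115·(-75) = -6650.
∂h/∂x = [(+0.53)·(-235) − (+2.99)·(-75)] / -6650 = -0.01499
∂h/∂y = [65·(+2.99) − 115·(+0.53)] / -6650 = -0.02006
h(360, -30) = 430.66 + (-0.01499)·(295) + (-0.02006)·(-405) = 430.66 -4.423 +8.124 = 434.362 m.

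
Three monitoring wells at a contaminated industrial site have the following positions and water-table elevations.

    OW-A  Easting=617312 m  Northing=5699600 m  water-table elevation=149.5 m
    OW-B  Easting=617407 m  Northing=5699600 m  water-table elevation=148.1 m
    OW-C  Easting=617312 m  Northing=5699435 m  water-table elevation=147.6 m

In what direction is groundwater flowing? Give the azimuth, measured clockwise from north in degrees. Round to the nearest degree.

128°

∂h/∂x = (148.1 − 149.5) / (617407 − 617312) = -0.01474
∂h/∂y = (147.6 − 149.5) / (5699435 − 5699600) = +0.01152
Flow direction (−∇h) has components (+0.01474 E, -0.01152 N).
Azimuth = atan2(E, N) = atan2(+0.01474, -0.01152) = 128.0° ≈ 128°.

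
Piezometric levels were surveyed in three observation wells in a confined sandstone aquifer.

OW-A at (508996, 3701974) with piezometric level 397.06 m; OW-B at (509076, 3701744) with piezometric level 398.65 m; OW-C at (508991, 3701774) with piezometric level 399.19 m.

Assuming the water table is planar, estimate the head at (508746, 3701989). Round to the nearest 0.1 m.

Differences from OW-A: to OW-B (Δx, Δy, Δh) = (80, -230, +1.59); to OW-C = (-5, -200, +2.13).
Solve a·Δx + b·Δy = Δh: det = 80·(-200) − (-5)·(-230) = -17150.
∂h/∂x = [(+1.59)·(-200) − (+2.13)·(-230)] / -17150 = -0.01002
∂h/∂y = [80·(+2.13) − (-5)·(+1.59)] / -17150 = -0.01040
h(508746, 3701989) = 397.06 + (-0.01002)·(-250) + (-0.01040)·(15) = 397.06 +2.506 -0.156 = 399.410 m.

399.4 m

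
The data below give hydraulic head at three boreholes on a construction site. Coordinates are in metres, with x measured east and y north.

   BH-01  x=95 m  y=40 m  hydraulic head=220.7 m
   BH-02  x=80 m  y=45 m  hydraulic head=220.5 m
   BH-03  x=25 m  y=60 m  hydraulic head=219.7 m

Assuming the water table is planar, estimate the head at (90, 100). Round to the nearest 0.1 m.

221.8 m

With h = a·x + b·y + c and BH-01 as origin, the differences give:
  (-15)·a + 5·b = -0.2
  (-70)·a + 20·b = -1.0
Eliminate b (×20 and ×5, subtract): 50·a = 1.00 → a = ∂h/∂x = +0.02000
Back-substitute: b = ∂h/∂y = +0.02000.
h(90, 100) = 220.7 + (+0.02000)·(-5) + (+0.02000)·(60) = 220.7 -0.100 +1.200 = 221.800 m.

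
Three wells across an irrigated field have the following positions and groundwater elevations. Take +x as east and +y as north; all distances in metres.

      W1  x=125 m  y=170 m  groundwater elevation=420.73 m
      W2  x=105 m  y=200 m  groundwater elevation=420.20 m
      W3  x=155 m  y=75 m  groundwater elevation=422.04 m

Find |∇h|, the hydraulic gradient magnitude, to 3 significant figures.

With h = a·x + b·y + c and W1 as origin, the differences give:
  (-20)·a + 30·b = -0.53
  30·a + (-95)·b = +1.31
Eliminate b (×(-95) and ×30, subtract): 1000·a = 11.050 → a = ∂h/∂x = +0.01105
Back-substitute: b = ∂h/∂y = -0.01030.
|∇h| = √(0.01105² + -0.01030²) = 0.01511

0.0151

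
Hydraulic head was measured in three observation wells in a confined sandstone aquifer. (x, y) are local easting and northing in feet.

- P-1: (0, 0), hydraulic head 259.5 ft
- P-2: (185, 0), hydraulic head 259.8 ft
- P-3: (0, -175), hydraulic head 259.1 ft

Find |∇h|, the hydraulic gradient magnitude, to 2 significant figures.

0.0028

∂h/∂x = (259.8 − 259.5) / (185 − 0) = +0.001622
∂h/∂y = (259.1 − 259.5) / (-175 − 0) = +0.002286
|∇h| = √(0.001622² + 0.002286²) = 0.002803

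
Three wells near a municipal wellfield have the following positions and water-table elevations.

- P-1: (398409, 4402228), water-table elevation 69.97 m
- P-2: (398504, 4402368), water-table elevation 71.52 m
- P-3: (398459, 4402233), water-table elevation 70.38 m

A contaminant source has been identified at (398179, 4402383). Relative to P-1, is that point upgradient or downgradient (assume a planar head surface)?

Taking P-1 as reference: P-2−P-1 = (95, 140, +1.55); P-3−P-1 = (50, 5, +0.41).
Solve a·Δx + b·Δy = Δh: det = 95·5 − 50·140 = -6525.
∂h/∂x = [(+1.55)·5 − (+0.41)·140] / -6525 = +0.007609
∂h/∂y = [95·(+0.41) − 50·(+1.55)] / -6525 = +0.005908
Head at (398179, 4402383) = 69.97 + (+0.007609)·(-230) + (+0.005908)·(155) = 69.14 m.
That is lower than the 69.97 m at P-1, so the point is downgradient.

downgradient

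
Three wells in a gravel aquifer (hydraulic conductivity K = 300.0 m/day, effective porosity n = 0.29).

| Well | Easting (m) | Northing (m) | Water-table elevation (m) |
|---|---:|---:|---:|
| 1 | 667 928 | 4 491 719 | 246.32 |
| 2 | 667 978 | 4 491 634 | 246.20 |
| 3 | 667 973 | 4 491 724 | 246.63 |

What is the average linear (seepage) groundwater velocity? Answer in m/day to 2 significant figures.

8.4 m/day

Taking 1 as reference: 2−1 = (50, -85, -0.12); 3−1 = (45, 5, +0.31).
Solve a·Δx + b·Δy = Δh: det = 50·5 − 45·(-85) = 4075.
∂h/∂x = [(-0.12)·5 − (+0.31)·(-85)] / 4075 = +0.006319
∂h/∂y = [50·(+0.31) − 45·(-0.12)] / 4075 = +0.005129
|∇h| = √(0.006319² + 0.005129²) = 0.008139
Seepage velocity v = K·i/n = 300.0 × 0.008139 / 0.29 = 8.42 m/day.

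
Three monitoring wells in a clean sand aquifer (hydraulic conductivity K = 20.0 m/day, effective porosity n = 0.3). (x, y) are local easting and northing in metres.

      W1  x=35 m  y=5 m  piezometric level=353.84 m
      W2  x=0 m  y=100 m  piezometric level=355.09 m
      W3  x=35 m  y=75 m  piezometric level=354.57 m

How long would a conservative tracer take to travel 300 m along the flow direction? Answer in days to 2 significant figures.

Differences from W1: to W2 (Δx, Δy, Δh) = (-35, 95, +1.25); to W3 = (0, 70, +0.73).
Determinant of the coordinate differences = (-35)·70 − 0·95 = -2450.
∂h/∂x = [(+1.25)·70 − (+0.73)·95] / -2450 = -0.007408
∂h/∂y = [(-35)·(+0.73) − 0·(+1.25)] / -2450 = +0.01043
|∇h| = √(-0.007408² + 0.01043²) = 0.01279
Seepage velocity v = K·i/n = 20.0 × 0.01279 / 0.3 = 0.8527 m/day.
t = 300 / 0.8527 = 351.8 days.

350 days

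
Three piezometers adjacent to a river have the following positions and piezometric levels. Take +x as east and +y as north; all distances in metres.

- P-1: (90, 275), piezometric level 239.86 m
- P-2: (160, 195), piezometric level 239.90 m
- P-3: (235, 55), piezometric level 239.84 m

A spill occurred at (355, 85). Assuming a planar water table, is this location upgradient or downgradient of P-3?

Differences from P-1: to P-2 (Δx, Δy, Δh) = (70, -80, +0.04); to P-3 = (145, -220, -0.02).
Determinant of the coordinate differences = 70·(-220) − 145·(-80) = -3800.
∂h/∂x = [(+0.04)·(-220) − (-0.02)·(-80)] / -3800 = +0.002737
∂h/∂y = [70·(-0.02) − 145·(+0.04)] / -3800 = +0.001895
Head at (355, 85) = 239.86 + (+0.002737)·(265) + (+0.001895)·(-190) = 240.23 m.
That is higher than the 239.84 m at P-3, so the point is upgradient.

upgradient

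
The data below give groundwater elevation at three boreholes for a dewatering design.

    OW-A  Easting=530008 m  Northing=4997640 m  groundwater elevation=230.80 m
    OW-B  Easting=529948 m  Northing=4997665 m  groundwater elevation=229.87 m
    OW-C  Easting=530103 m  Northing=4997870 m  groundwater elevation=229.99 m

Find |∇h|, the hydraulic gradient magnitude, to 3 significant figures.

Three-point gradient (reference OW-A): Δ to OW-B = (-60, 25, -0.93), Δ to OW-C = (95, 230, -0.81).
∂h/∂x = +0.01197, ∂h/∂y = -0.008467 (det = -16175).
|∇h| = √(0.01197² + -0.008467²) = 0.01466

0.0147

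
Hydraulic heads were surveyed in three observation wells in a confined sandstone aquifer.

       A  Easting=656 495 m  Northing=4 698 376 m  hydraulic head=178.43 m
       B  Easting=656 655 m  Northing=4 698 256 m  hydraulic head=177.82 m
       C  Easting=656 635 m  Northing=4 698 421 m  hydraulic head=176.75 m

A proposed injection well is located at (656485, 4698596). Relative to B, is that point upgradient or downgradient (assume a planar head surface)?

Taking A as reference: B−A = (160, -120, -0.61); C−A = (140, 45, -1.68).
Determinant of the coordinate differences = 160·45 − 140·(-120) = 24000.
∂h/∂x = [(-0.61)·45 − (-1.68)·(-120)] / 24000 = -0.009544
∂h/∂y = [160·(-1.68) − 140·(-0.61)] / 24000 = -0.007642
Head at (656485, 4698596) = 178.43 + (-0.009544)·(-10) + (-0.007642)·(220) = 176.84 m.
That is lower than the 177.82 m at B, so the point is downgradient.

downgradient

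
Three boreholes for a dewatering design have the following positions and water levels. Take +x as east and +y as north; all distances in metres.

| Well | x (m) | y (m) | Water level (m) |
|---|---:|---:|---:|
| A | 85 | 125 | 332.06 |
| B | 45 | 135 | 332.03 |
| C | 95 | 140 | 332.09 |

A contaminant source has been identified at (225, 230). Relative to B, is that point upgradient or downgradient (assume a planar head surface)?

upgradient

Three-point gradient (reference A): Δ to B = (-40, 10, -0.03), Δ to C = (10, 15, +0.03).
∂h/∂x = +0.001071, ∂h/∂y = +0.001286 (det = -700).
Head at (225, 230) = 332.06 + (+0.001071)·(140) + (+0.001286)·(105) = 332.34 m.
That is higher than the 332.03 m at B, so the point is upgradient.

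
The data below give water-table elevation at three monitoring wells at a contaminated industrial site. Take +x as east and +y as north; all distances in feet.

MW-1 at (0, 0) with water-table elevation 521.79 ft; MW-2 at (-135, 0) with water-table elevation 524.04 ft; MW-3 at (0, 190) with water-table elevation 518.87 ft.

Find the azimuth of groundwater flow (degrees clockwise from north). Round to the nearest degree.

047°

∂h/∂x = (524.04 − 521.79) / (-135 − 0) = -0.01667
∂h/∂y = (518.87 − 521.79) / (190 − 0) = -0.01537
Flow direction (−∇h) has components (+0.01667 E, +0.01537 N).
Azimuth = atan2(E, N) = atan2(+0.01667, +0.01537) = 47.3° ≈ 047°.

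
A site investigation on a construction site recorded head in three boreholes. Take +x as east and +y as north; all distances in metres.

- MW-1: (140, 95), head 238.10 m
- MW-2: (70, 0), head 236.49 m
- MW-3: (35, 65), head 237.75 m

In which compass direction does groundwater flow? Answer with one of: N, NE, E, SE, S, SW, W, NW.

S

With h = a·x + b·y + c and MW-1 as origin, the differences give:
  (-70)·a + (-95)·b = -1.61
  (-105)·a + (-30)·b = -0.35
Eliminate b (×(-30) and ×(-95), subtract): -7875·a = 15.050 → a = ∂h/∂x = -0.001911
Back-substitute: b = ∂h/∂y = +0.01836.
Flow = −∇h = (+0.001911 east, -0.01836 north), which points south.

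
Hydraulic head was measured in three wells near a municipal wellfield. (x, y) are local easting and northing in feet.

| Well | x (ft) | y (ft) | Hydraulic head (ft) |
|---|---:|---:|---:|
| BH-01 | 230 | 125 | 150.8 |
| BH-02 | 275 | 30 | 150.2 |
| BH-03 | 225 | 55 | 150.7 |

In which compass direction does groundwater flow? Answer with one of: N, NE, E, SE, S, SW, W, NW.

E

Taking BH-01 as reference: BH-02−BH-01 = (45, -95, -0.6); BH-03−BH-01 = (-5, -70, -0.1).
Determinant of the coordinate differences = 45·(-70) − (-5)·(-95) = -3625.
∂h/∂x = [(-0.6)·(-70) − (-0.1)·(-95)] / -3625 = -0.008966
∂h/∂y = [45·(-0.1) − (-5)·(-0.6)] / -3625 = +0.002069
Flow = −∇h = (+0.008966 east, -0.002069 north), which points east.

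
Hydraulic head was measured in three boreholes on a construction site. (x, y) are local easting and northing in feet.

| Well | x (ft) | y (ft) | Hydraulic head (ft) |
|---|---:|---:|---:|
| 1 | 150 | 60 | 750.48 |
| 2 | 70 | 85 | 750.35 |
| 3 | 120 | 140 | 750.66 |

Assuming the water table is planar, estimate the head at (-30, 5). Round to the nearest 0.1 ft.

Differences from 1: to 2 (Δx, Δy, Δh) = (-80, 25, -0.13); to 3 = (-30, 80, +0.18).
Solve a·Δx + b·Δy = Δh: det = (-80)·80 − (-30)·25 = -5650.
∂h/∂x = [(-0.13)·80 − (+0.18)·25] / -5650 = +0.002637
∂h/∂y = [(-80)·(+0.18) − (-30)·(-0.13)] / -5650 = +0.003239
h(-30, 5) = 750.48 + (+0.002637)·(-180) + (+0.003239)·(-55) = 750.48 -0.475 -0.178 = 749.827 ft.

749.8 ft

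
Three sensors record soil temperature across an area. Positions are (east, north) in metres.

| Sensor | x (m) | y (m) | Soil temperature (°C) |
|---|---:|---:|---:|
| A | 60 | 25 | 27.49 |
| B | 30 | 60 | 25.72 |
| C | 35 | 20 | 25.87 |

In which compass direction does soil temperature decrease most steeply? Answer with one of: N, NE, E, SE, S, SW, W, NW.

With T = a·x + b·y + c and A as origin, the differences give:
  (-30)·a + 35·b = -1.77
  (-25)·a + (-5)·b = -1.62
Eliminate b (×(-5) and ×35, subtract): 1025·a = 65.550 → a = ∂T/∂x = +0.06395
Back-substitute: b = ∂T/∂y = +0.004244.
Steepest decrease is along −∇f = (-0.06395 E, -0.004244 N) → west.

W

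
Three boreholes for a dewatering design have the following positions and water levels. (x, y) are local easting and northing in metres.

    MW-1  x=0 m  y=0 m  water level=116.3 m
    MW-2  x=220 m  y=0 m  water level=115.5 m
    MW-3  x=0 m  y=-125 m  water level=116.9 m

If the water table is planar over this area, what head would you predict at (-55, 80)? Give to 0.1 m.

116.1 m

∂h/∂x = (115.5 − 116.3) / (220 − 0) = -0.003636
∂h/∂y = (116.9 − 116.3) / (-125 − 0) = -0.004800
h(-55, 80) = 116.3 + (-0.003636)·(-55) + (-0.004800)·(80) = 116.3 +0.200 -0.384 = 116.116 m.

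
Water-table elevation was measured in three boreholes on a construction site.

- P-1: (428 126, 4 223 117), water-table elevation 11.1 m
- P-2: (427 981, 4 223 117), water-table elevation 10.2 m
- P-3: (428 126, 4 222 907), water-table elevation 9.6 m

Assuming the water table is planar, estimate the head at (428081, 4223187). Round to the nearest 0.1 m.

∂h/∂x = (10.2 − 11.1) / (427981 − 428126) = +0.006207
∂h/∂y = (9.6 − 11.1) / (4222907 − 4223117) = +0.007143
h(428081, 4223187) = 11.1 + (+0.006207)·(-45) + (+0.007143)·(70) = 11.1 -0.279 +0.500 = 11.321 m.

11.3 m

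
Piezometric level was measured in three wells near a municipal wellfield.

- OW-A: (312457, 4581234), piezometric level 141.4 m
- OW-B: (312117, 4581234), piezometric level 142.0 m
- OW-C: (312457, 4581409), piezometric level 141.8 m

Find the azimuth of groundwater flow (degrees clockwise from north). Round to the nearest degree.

142°

∂h/∂x = (142.0 − 141.4) / (312117 − 312457) = -0.001765
∂h/∂y = (141.8 − 141.4) / (4581409 − 4581234) = +0.002286
Flow direction (−∇h) has components (+0.001765 E, -0.002286 N).
Azimuth = atan2(E, N) = atan2(+0.001765, -0.002286) = 142.3° ≈ 142°.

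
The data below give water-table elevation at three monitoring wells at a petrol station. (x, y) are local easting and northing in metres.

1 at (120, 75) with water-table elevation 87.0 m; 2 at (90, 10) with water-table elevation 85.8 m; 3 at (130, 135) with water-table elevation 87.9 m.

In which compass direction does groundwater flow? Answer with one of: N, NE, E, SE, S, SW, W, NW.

Differences from 1: to 2 (Δx, Δy, Δh) = (-30, -65, -1.2); to 3 = (10, 60, +0.9).
Solve a·Δx + b·Δy = Δh: det = (-30)·60 − 10·(-65) = -1150.
∂h/∂x = [(-1.2)·60 − (+0.9)·(-65)] / -1150 = +0.01174
∂h/∂y = [(-30)·(+0.9) − 10·(-1.2)] / -1150 = +0.01304
Flow = −∇h = (-0.01174 east, -0.01304 north), which points southwest.

SW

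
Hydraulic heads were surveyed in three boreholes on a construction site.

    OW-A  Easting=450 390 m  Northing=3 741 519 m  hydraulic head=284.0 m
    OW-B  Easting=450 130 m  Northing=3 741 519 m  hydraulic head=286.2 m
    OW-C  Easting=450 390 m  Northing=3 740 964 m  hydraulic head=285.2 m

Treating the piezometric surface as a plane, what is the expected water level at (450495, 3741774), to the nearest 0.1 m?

∂h/∂x = (286.2 − 284.0) / (450130 − 450390) = -0.008462
∂h/∂y = (285.2 − 284.0) / (3740964 − 3741519) = -0.002162
h(450495, 3741774) = 284.0 + (-0.008462)·(105) + (-0.002162)·(255) = 284.0 -0.888 -0.551 = 282.560 m.

282.6 m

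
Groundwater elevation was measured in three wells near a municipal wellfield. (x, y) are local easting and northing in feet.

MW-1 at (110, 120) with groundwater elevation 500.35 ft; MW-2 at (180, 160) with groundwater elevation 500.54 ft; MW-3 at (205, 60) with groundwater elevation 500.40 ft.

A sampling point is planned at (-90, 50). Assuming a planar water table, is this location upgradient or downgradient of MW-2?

Differences from MW-1: to MW-2 (Δx, Δy, Δh) = (70, 40, +0.19); to MW-3 = (95, -60, +0.05).
Solve a·Δx + b·Δy = Δh: det = 70·(-60) − 95·40 = -8000.
∂h/∂x = [(+0.19)·(-60) − (+0.05)·40] / -8000 = +0.001675
∂h/∂y = [70·(+0.05) − 95·(+0.19)] / -8000 = +0.001819
Head at (-90, 50) = 500.35 + (+0.001675)·(-200) + (+0.001819)·(-70) = 499.89 ft.
That is lower than the 500.54 ft at MW-2, so the point is downgradient.

downgradient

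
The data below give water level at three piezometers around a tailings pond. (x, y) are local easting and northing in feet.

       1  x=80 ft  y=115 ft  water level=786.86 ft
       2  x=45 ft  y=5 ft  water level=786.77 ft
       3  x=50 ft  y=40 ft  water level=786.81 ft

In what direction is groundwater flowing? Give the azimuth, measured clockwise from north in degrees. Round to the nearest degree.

Differences from 1: to 2 (Δx, Δy, Δh) = (-35, -110, -0.09); to 3 = (-30, -75, -0.05).
Solve a·Δx + b·Δy = Δh: det = (-35)·(-75) − (-30)·(-110) = -675.
∂h/∂x = [(-0.09)·(-75) − (-0.05)·(-110)] / -675 = -0.001852
∂h/∂y = [(-35)·(-0.05) − (-30)·(-0.09)] / -675 = +0.001407
Flow direction (−∇h) has components (+0.001852 E, -0.001407 N).
Azimuth = atan2(E, N) = atan2(+0.001852, -0.001407) = 127.2° ≈ 127°.

127°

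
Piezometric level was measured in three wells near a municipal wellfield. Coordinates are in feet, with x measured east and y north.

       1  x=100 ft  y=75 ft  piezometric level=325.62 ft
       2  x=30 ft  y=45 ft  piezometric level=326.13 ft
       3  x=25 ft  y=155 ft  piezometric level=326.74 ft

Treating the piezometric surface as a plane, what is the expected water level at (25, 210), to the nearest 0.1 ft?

327.0 ft

Taking 1 as reference: 2−1 = (-70, -30, +0.51); 3−1 = (-75, 80, +1.12).
Determinant of the coordinate differences = (-70)·80 − (-75)·(-30) = -7850.
∂h/∂x = [(+0.51)·80 − (+1.12)·(-30)] / -7850 = -0.009478
∂h/∂y = [(-70)·(+1.12) − (-75)·(+0.51)] / -7850 = +0.005115
h(25, 210) = 325.62 + (-0.009478)·(-75) + (+0.005115)·(135) = 325.62 +0.711 +0.690 = 327.021 ft.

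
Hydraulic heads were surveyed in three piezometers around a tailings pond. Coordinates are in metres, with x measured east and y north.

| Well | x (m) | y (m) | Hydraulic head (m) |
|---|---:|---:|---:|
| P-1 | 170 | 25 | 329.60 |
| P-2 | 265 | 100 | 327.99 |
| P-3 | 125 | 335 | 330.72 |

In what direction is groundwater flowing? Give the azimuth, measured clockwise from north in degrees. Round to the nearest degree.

093°

Taking P-1 as reference: P-2−P-1 = (95, 75, -1.61); P-3−P-1 = (-45, 310, +1.12).
Solve a·Δx + b·Δy = Δh: det = 95·310 − (-45)·75 = 32825.
∂h/∂x = [(-1.61)·310 − (+1.12)·75] / 32825 = -0.01776
∂h/∂y = [95·(+1.12) − (-45)·(-1.61)] / 32825 = +0.001034
Flow direction (−∇h) has components (+0.01776 E, -0.001034 N).
Azimuth = atan2(E, N) = atan2(+0.01776, -0.001034) = 93.3° ≈ 093°.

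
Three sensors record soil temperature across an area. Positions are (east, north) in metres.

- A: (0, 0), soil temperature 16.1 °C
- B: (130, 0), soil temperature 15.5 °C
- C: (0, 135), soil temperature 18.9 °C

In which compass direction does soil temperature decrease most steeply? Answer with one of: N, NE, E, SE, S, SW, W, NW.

∂T/∂x = (15.5 − 16.1) / (130 − 0) = -0.004615
∂T/∂y = (18.9 − 16.1) / (135 − 0) = +0.02074
Steepest decrease is along −∇f = (+0.004615 E, -0.02074 N) → south.

S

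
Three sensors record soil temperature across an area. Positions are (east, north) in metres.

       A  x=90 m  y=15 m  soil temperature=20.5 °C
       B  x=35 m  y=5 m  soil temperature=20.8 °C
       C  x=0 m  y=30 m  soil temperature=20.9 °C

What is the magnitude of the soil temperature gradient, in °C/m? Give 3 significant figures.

Differences from A: to B (Δx, Δy, Δh) = (-55, -10, +0.3); to C = (-90, 15, +0.4).
Determinant of the coordinate differences = (-55)·15 − (-90)·(-10) = -1725.
∂T/∂x = [(+0.3)·15 − (+0.4)·(-10)] / -1725 = -0.004928
∂T/∂y = [(-55)·(+0.4) − (-90)·(+0.3)] / -1725 = -0.002899
|∇f| = √(-0.004928² + -0.002899²) = 0.005717 °C/m

0.00572 °C/m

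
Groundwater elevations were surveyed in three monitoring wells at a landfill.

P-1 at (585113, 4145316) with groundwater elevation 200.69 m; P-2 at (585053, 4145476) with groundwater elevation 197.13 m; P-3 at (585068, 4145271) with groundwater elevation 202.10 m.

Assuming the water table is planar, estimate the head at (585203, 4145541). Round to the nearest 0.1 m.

194.5 m

With h = a·x + b·y + c and P-1 as origin, the differences give:
  (-60)·a + 160·b = -3.56
  (-45)·a + (-45)·b = +1.41
Eliminate b (×(-45) and ×160, subtract): 9900·a = -65.400 → a = ∂h/∂x = -0.006606
Back-substitute: b = ∂h/∂y = -0.02473.
h(585203, 4145541) = 200.69 + (-0.006606)·(90) + (-0.02473)·(225) = 200.69 -0.595 -5.564 = 194.532 m.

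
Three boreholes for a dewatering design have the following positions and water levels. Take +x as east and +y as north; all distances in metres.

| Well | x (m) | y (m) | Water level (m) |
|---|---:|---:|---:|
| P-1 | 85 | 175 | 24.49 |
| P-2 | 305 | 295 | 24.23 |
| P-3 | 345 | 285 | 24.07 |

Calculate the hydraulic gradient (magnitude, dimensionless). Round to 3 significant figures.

0.00472

Differences from P-1: to P-2 (Δx, Δy, Δh) = (220, 120, -0.26); to P-3 = (260, 110, -0.42).
Solve a·Δx + b·Δy = Δh: det = 220·110 − 260·120 = -7000.
∂h/∂x = [(-0.26)·110 − (-0.42)·120] / -7000 = -0.003114
∂h/∂y = [220·(-0.42) − 260·(-0.26)] / -7000 = +0.003543
|∇h| = √(-0.003114² + 0.003543²) = 0.004717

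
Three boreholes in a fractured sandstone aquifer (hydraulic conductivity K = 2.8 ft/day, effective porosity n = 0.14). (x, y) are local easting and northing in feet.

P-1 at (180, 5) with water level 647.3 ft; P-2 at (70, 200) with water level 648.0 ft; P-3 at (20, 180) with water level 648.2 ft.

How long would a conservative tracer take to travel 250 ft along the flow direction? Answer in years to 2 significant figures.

7.5 years

Taking P-1 as reference: P-2−P-1 = (-110, 195, +0.7); P-3−P-1 = (-160, 175, +0.9).
Determinant of the coordinate differences = (-110)·175 − (-160)·195 = 11950.
∂h/∂x = [(+0.7)·175 − (+0.9)·195] / 11950 = -0.004435
∂h/∂y = [(-110)·(+0.9) − (-160)·(+0.7)] / 11950 = +0.001088
|∇h| = √(-0.004435² + 0.001088²) = 0.004567
Seepage velocity v = K·i/n = 2.8 × 0.004567 / 0.14 = 0.09134 ft/day.
t = 250 / 0.09134 = 2737 days = 7.49 years.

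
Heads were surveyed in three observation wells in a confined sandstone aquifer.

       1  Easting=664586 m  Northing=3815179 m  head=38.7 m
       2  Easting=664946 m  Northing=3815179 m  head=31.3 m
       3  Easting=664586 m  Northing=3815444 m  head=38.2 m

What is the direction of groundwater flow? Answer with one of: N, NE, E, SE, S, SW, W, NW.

∂h/∂x = (31.3 − 38.7) / (664946 − 664586) = -0.02056
∂h/∂y = (38.2 − 38.7) / (3815444 − 3815179) = -0.001887
Flow = −∇h = (+0.02056 east, +0.001887 north), which points east.

E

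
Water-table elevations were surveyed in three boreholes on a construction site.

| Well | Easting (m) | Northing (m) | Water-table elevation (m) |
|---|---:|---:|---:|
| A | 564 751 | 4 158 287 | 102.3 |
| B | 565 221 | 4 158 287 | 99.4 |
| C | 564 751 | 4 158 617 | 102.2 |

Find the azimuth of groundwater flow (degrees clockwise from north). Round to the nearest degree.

∂h/∂x = (99.4 − 102.3) / (565221 − 564751) = -0.006170
∂h/∂y = (102.2 − 102.3) / (4158617 − 4158287) = -0.0003030
Flow direction (−∇h) has components (+0.006170 E, +0.0003030 N).
Azimuth = atan2(E, N) = atan2(+0.006170, +0.0003030) = 87.2° ≈ 087°.

087°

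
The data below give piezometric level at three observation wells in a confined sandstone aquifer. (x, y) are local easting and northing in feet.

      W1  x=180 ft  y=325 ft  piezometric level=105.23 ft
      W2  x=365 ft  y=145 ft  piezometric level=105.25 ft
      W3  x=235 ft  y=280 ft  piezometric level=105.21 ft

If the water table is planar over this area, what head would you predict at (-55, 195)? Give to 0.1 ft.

Three-point gradient (reference W1): Δ to W2 = (185, -180, +0.02), Δ to W3 = (55, -45, -0.02).
∂h/∂x = -0.002857, ∂h/∂y = -0.003048 (det = 1575).
h(-55, 195) = 105.23 + (-0.002857)·(-235) + (-0.003048)·(-130) = 105.23 +0.671 +0.396 = 106.298 ft.

106.3 ft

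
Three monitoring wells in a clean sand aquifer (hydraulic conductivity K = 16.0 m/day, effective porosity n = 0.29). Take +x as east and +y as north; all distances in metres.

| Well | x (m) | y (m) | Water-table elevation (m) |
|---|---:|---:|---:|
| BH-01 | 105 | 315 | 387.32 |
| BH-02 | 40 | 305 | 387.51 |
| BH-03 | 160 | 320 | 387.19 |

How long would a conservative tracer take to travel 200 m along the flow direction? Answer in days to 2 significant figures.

400 days

Taking BH-01 as reference: BH-02−BH-01 = (-65, -10, +0.19); BH-03−BH-01 = (55, 5, -0.13).
Solve a·Δx + b·Δy = Δh: det = (-65)·5 − 55·(-10) = 225.
∂h/∂x = [(+0.19)·5 − (-0.13)·(-10)] / 225 = -0.001556
∂h/∂y = [(-65)·(-0.13) − 55·(+0.19)] / 225 = -0.008889
|∇h| = √(-0.001556² + -0.008889²) = 0.009024
Seepage velocity v = K·i/n = 16.0 × 0.009024 / 0.29 = 0.4979 m/day.
t = 200 / 0.4979 = 401.7 days.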